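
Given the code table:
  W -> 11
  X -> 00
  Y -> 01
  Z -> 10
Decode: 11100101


Decoding:
11 -> W
10 -> Z
01 -> Y
01 -> Y


Result: WZYY


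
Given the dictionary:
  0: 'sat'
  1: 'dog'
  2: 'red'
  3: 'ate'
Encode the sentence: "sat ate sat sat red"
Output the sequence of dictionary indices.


Look up each word in the dictionary:
  'sat' -> 0
  'ate' -> 3
  'sat' -> 0
  'sat' -> 0
  'red' -> 2

Encoded: [0, 3, 0, 0, 2]


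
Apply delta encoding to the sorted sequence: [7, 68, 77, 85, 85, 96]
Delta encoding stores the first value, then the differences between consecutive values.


First value: 7
Deltas:
  68 - 7 = 61
  77 - 68 = 9
  85 - 77 = 8
  85 - 85 = 0
  96 - 85 = 11


Delta encoded: [7, 61, 9, 8, 0, 11]


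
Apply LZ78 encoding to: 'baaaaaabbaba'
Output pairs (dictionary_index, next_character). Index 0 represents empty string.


LZ78 encoding steps:
Dictionary: {0: ''}
Step 1: w='' (idx 0), next='b' -> output (0, 'b'), add 'b' as idx 1
Step 2: w='' (idx 0), next='a' -> output (0, 'a'), add 'a' as idx 2
Step 3: w='a' (idx 2), next='a' -> output (2, 'a'), add 'aa' as idx 3
Step 4: w='aa' (idx 3), next='a' -> output (3, 'a'), add 'aaa' as idx 4
Step 5: w='b' (idx 1), next='b' -> output (1, 'b'), add 'bb' as idx 5
Step 6: w='a' (idx 2), next='b' -> output (2, 'b'), add 'ab' as idx 6
Step 7: w='a' (idx 2), end of input -> output (2, '')


Encoded: [(0, 'b'), (0, 'a'), (2, 'a'), (3, 'a'), (1, 'b'), (2, 'b'), (2, '')]


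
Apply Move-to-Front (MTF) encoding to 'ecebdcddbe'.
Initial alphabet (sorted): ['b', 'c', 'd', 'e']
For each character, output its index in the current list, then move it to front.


MTF encoding:
'e': index 3 in ['b', 'c', 'd', 'e'] -> ['e', 'b', 'c', 'd']
'c': index 2 in ['e', 'b', 'c', 'd'] -> ['c', 'e', 'b', 'd']
'e': index 1 in ['c', 'e', 'b', 'd'] -> ['e', 'c', 'b', 'd']
'b': index 2 in ['e', 'c', 'b', 'd'] -> ['b', 'e', 'c', 'd']
'd': index 3 in ['b', 'e', 'c', 'd'] -> ['d', 'b', 'e', 'c']
'c': index 3 in ['d', 'b', 'e', 'c'] -> ['c', 'd', 'b', 'e']
'd': index 1 in ['c', 'd', 'b', 'e'] -> ['d', 'c', 'b', 'e']
'd': index 0 in ['d', 'c', 'b', 'e'] -> ['d', 'c', 'b', 'e']
'b': index 2 in ['d', 'c', 'b', 'e'] -> ['b', 'd', 'c', 'e']
'e': index 3 in ['b', 'd', 'c', 'e'] -> ['e', 'b', 'd', 'c']


Output: [3, 2, 1, 2, 3, 3, 1, 0, 2, 3]


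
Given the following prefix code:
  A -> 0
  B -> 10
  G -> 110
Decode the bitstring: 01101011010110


Decoding step by step:
Bits 0 -> A
Bits 110 -> G
Bits 10 -> B
Bits 110 -> G
Bits 10 -> B
Bits 110 -> G


Decoded message: AGBGBG


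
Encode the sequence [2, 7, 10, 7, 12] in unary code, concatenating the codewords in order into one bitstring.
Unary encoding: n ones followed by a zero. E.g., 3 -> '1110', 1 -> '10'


Encode each number as n ones followed by a terminating 0:
  2 -> 110 (3 bits)
  7 -> 11111110 (8 bits)
  10 -> 11111111110 (11 bits)
  7 -> 11111110 (8 bits)
  12 -> 1111111111110 (13 bits)
Total length = 3 + 8 + 11 + 8 + 13 = 43 bits.

Unary([2, 7, 10, 7, 12]) = 1101111111011111111110111111101111111111110 (43 bits)


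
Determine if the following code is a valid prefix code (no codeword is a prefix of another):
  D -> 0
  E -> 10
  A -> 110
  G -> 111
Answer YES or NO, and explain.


Checking each pair (does one codeword prefix another?):
  D='0' vs E='10': no prefix
  D='0' vs A='110': no prefix
  D='0' vs G='111': no prefix
  E='10' vs D='0': no prefix
  E='10' vs A='110': no prefix
  E='10' vs G='111': no prefix
  A='110' vs D='0': no prefix
  A='110' vs E='10': no prefix
  A='110' vs G='111': no prefix
  G='111' vs D='0': no prefix
  G='111' vs E='10': no prefix
  G='111' vs A='110': no prefix
No violation found over all pairs.

YES -- this is a valid prefix code. No codeword is a prefix of any other codeword.


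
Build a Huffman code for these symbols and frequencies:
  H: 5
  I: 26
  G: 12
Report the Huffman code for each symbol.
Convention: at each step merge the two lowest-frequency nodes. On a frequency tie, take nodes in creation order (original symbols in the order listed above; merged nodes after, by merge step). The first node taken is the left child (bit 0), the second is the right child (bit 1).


Huffman tree construction:
Step 1: Merge H(5) + G(12) = 17
Step 2: Merge (H+G)(17) + I(26) = 43
Read each symbol's code off the tree from the root (left child = 0, right child = 1).

Codes:
  H: 00 (length 2)
  I: 1 (length 1)
  G: 01 (length 2)
Average code length: 60/43 = 1.3953 bits/symbol


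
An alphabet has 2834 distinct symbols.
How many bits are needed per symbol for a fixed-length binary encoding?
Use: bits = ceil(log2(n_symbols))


log2(2834) = 11.4686
Bracket: 2^11 = 2048 < 2834 <= 2^12 = 4096
So ceil(log2(2834)) = 12

bits = ceil(log2(2834)) = ceil(11.4686) = 12 bits


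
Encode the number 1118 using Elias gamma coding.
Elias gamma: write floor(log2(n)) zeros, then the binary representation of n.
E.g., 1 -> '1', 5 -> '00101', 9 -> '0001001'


num_bits = floor(log2(1118)) + 1 = 11
leading_zeros = num_bits - 1 = 10
binary(1118) = 10001011110

Elias gamma(1118) = '0000000000' + '10001011110' = 000000000010001011110 (21 bits)


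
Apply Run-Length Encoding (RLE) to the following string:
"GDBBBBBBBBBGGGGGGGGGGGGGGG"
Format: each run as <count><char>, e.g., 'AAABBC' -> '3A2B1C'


Scanning runs left to right:
  i=0: run of 'G' x 1 -> '1G'
  i=1: run of 'D' x 1 -> '1D'
  i=2: run of 'B' x 9 -> '9B'
  i=11: run of 'G' x 15 -> '15G'

RLE = 1G1D9B15G


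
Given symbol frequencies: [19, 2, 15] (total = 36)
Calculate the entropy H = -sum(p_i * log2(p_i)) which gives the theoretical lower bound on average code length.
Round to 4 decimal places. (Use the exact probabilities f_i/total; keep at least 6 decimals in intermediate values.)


Per-symbol terms -p_i * log2(p_i) with p_i = f_i/36:
  p = 19/36 = 0.527778: log2(p) = -0.921997, -p*log2(p) = 0.486610
  p = 2/36 = 0.055556: log2(p) = -4.169925, -p*log2(p) = 0.231663
  p = 15/36 = 0.416667: log2(p) = -1.263034, -p*log2(p) = 0.526264
H = 0.486610 + 0.231663 + 0.526264 = 1.244537

H = 1.2445 bits/symbol


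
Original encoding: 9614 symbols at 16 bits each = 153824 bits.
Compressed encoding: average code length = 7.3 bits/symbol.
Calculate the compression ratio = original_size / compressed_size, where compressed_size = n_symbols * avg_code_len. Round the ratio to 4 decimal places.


original_size = n_symbols * orig_bits = 9614 * 16 = 153824 bits
compressed_size = n_symbols * avg_code_len = 9614 * 7.3 = 70182.2 bits
ratio = original_size / compressed_size = 153824 / 70182.2 = 2.1918

Compression ratio = 2.1918


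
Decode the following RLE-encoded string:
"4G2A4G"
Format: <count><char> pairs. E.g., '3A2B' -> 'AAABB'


Expanding each <count><char> pair:
  4G -> 'GGGG'
  2A -> 'AA'
  4G -> 'GGGG'

Decoded = GGGGAAGGGG


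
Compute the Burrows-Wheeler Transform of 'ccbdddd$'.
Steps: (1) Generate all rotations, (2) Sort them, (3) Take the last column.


Rotations (sorted):
  0: $ccbdddd -> last char: d
  1: bdddd$cc -> last char: c
  2: cbdddd$c -> last char: c
  3: ccbdddd$ -> last char: $
  4: d$ccbddd -> last char: d
  5: dd$ccbdd -> last char: d
  6: ddd$ccbd -> last char: d
  7: dddd$ccb -> last char: b


BWT = dcc$dddb


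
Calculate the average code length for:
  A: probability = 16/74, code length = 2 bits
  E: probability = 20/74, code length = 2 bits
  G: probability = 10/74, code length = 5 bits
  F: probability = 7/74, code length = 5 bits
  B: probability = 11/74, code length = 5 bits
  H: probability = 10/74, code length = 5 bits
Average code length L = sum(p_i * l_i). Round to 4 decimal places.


Weighted contributions p_i * l_i:
  A: (16/74) * 2 = 32/74
  E: (20/74) * 2 = 40/74
  G: (10/74) * 5 = 50/74
  F: (7/74) * 5 = 35/74
  B: (11/74) * 5 = 55/74
  H: (10/74) * 5 = 50/74
Sum = (32 + 40 + 50 + 35 + 55 + 50)/74 = 262/74

L = 262/74 = 3.5405 bits/symbol


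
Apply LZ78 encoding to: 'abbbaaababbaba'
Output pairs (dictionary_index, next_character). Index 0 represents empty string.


LZ78 encoding steps:
Dictionary: {0: ''}
Step 1: w='' (idx 0), next='a' -> output (0, 'a'), add 'a' as idx 1
Step 2: w='' (idx 0), next='b' -> output (0, 'b'), add 'b' as idx 2
Step 3: w='b' (idx 2), next='b' -> output (2, 'b'), add 'bb' as idx 3
Step 4: w='a' (idx 1), next='a' -> output (1, 'a'), add 'aa' as idx 4
Step 5: w='a' (idx 1), next='b' -> output (1, 'b'), add 'ab' as idx 5
Step 6: w='ab' (idx 5), next='b' -> output (5, 'b'), add 'abb' as idx 6
Step 7: w='ab' (idx 5), next='a' -> output (5, 'a'), add 'aba' as idx 7


Encoded: [(0, 'a'), (0, 'b'), (2, 'b'), (1, 'a'), (1, 'b'), (5, 'b'), (5, 'a')]


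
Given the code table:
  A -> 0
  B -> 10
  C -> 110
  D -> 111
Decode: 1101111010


Decoding:
110 -> C
111 -> D
10 -> B
10 -> B


Result: CDBB


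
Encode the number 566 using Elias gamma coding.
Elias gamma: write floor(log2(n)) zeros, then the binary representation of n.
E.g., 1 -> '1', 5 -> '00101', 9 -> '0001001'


num_bits = floor(log2(566)) + 1 = 10
leading_zeros = num_bits - 1 = 9
binary(566) = 1000110110

Elias gamma(566) = '000000000' + '1000110110' = 0000000001000110110 (19 bits)


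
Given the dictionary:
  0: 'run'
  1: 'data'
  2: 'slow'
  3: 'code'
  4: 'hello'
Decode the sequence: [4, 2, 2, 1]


Look up each index in the dictionary:
  4 -> 'hello'
  2 -> 'slow'
  2 -> 'slow'
  1 -> 'data'

Decoded: "hello slow slow data"


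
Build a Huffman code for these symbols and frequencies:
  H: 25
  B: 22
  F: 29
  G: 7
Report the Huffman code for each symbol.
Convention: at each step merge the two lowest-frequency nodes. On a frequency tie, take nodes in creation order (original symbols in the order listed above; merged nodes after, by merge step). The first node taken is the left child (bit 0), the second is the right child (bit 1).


Huffman tree construction:
Step 1: Merge G(7) + B(22) = 29
Step 2: Merge H(25) + F(29) = 54
Step 3: Merge (G+B)(29) + (H+F)(54) = 83
Read each symbol's code off the tree from the root (left child = 0, right child = 1).

Codes:
  H: 10 (length 2)
  B: 01 (length 2)
  F: 11 (length 2)
  G: 00 (length 2)
Average code length: 166/83 = 2.0000 bits/symbol


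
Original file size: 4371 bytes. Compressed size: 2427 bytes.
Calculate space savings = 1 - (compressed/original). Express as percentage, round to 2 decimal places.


ratio = compressed/original = 2427/4371 = 0.555251
savings = 1 - ratio = 1 - 0.555251 = 0.444749
as a percentage: 0.444749 * 100 = 44.47%

Space savings = 1 - 2427/4371 = 44.47%


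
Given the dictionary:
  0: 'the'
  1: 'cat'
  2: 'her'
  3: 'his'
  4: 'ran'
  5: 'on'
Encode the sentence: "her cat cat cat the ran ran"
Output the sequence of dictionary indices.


Look up each word in the dictionary:
  'her' -> 2
  'cat' -> 1
  'cat' -> 1
  'cat' -> 1
  'the' -> 0
  'ran' -> 4
  'ran' -> 4

Encoded: [2, 1, 1, 1, 0, 4, 4]


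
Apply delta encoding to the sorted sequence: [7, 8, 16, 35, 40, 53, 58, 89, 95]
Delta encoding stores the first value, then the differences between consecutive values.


First value: 7
Deltas:
  8 - 7 = 1
  16 - 8 = 8
  35 - 16 = 19
  40 - 35 = 5
  53 - 40 = 13
  58 - 53 = 5
  89 - 58 = 31
  95 - 89 = 6


Delta encoded: [7, 1, 8, 19, 5, 13, 5, 31, 6]


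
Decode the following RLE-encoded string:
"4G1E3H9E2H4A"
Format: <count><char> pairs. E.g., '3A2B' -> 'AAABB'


Expanding each <count><char> pair:
  4G -> 'GGGG'
  1E -> 'E'
  3H -> 'HHH'
  9E -> 'EEEEEEEEE'
  2H -> 'HH'
  4A -> 'AAAA'

Decoded = GGGGEHHHEEEEEEEEEHHAAAA


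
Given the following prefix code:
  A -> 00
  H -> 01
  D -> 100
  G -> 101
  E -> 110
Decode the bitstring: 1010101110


Decoding step by step:
Bits 101 -> G
Bits 01 -> H
Bits 01 -> H
Bits 110 -> E


Decoded message: GHHE


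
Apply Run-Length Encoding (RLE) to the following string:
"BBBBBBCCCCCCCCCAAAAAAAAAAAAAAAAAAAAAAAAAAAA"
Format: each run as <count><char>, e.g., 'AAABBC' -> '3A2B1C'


Scanning runs left to right:
  i=0: run of 'B' x 6 -> '6B'
  i=6: run of 'C' x 9 -> '9C'
  i=15: run of 'A' x 28 -> '28A'

RLE = 6B9C28A


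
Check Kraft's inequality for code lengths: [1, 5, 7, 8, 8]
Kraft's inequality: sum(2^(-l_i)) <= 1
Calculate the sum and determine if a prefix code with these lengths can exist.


Sum = 2^(-1) + 2^(-5) + 2^(-7) + 2^(-8) + 2^(-8)
    = 0.5 + 0.03125 + 0.0078125 + 0.00390625 + 0.00390625
    = 140/256 = 0.546875
Since 0.546875 <= 1, Kraft's inequality IS satisfied.
A prefix code with these lengths CAN exist.

Kraft sum = 0.546875. Satisfied.


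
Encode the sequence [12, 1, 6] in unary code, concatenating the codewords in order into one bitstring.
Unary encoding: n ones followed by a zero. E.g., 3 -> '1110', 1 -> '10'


Encode each number as n ones followed by a terminating 0:
  12 -> 1111111111110 (13 bits)
  1 -> 10 (2 bits)
  6 -> 1111110 (7 bits)
Total length = 13 + 2 + 7 = 22 bits.

Unary([12, 1, 6]) = 1111111111110101111110 (22 bits)


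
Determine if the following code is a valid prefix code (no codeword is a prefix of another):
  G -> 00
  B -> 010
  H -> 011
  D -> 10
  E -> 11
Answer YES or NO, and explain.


Checking each pair (does one codeword prefix another?):
  G='00' vs B='010': no prefix
  G='00' vs H='011': no prefix
  G='00' vs D='10': no prefix
  G='00' vs E='11': no prefix
  B='010' vs G='00': no prefix
  B='010' vs H='011': no prefix
  B='010' vs D='10': no prefix
  B='010' vs E='11': no prefix
  H='011' vs G='00': no prefix
  H='011' vs B='010': no prefix
  H='011' vs D='10': no prefix
  H='011' vs E='11': no prefix
  D='10' vs G='00': no prefix
  D='10' vs B='010': no prefix
  D='10' vs H='011': no prefix
  D='10' vs E='11': no prefix
  E='11' vs G='00': no prefix
  E='11' vs B='010': no prefix
  E='11' vs H='011': no prefix
  E='11' vs D='10': no prefix
No violation found over all pairs.

YES -- this is a valid prefix code. No codeword is a prefix of any other codeword.


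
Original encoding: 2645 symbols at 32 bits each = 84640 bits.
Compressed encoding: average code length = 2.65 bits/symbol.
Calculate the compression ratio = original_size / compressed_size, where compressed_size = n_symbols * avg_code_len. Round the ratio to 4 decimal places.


original_size = n_symbols * orig_bits = 2645 * 32 = 84640 bits
compressed_size = n_symbols * avg_code_len = 2645 * 2.65 = 7009.25 bits
ratio = original_size / compressed_size = 84640 / 7009.25 = 12.0755

Compression ratio = 12.0755


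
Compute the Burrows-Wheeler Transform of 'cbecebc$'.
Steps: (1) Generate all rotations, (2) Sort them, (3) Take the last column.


Rotations (sorted):
  0: $cbecebc -> last char: c
  1: bc$cbece -> last char: e
  2: becebc$c -> last char: c
  3: c$cbeceb -> last char: b
  4: cbecebc$ -> last char: $
  5: cebc$cbe -> last char: e
  6: ebc$cbec -> last char: c
  7: ecebc$cb -> last char: b


BWT = cecb$ecb


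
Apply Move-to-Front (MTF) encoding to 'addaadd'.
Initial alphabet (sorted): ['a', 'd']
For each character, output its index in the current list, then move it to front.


MTF encoding:
'a': index 0 in ['a', 'd'] -> ['a', 'd']
'd': index 1 in ['a', 'd'] -> ['d', 'a']
'd': index 0 in ['d', 'a'] -> ['d', 'a']
'a': index 1 in ['d', 'a'] -> ['a', 'd']
'a': index 0 in ['a', 'd'] -> ['a', 'd']
'd': index 1 in ['a', 'd'] -> ['d', 'a']
'd': index 0 in ['d', 'a'] -> ['d', 'a']


Output: [0, 1, 0, 1, 0, 1, 0]


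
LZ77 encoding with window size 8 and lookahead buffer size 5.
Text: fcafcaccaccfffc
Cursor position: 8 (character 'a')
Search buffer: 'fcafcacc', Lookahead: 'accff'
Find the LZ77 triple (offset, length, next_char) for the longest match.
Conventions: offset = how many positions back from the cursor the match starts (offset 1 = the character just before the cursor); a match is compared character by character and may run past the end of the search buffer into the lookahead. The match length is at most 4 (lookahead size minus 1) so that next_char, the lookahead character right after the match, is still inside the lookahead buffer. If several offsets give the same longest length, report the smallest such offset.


Try each offset into the search buffer:
  offset=1 (pos 7, char 'c'): match length 0
  offset=2 (pos 6, char 'c'): match length 0
  offset=3 (pos 5, char 'a'): match length 3
  offset=4 (pos 4, char 'c'): match length 0
  offset=5 (pos 3, char 'f'): match length 0
  offset=6 (pos 2, char 'a'): match length 1
  offset=7 (pos 1, char 'c'): match length 0
  offset=8 (pos 0, char 'f'): match length 0
Longest match has length 3 at offset 3.
next_char = character at position 8 + 3 = 11 -> 'f'

Best match: offset=3, length=3 (matching 'acc' starting at position 5)
LZ77 triple: (3, 3, 'f')


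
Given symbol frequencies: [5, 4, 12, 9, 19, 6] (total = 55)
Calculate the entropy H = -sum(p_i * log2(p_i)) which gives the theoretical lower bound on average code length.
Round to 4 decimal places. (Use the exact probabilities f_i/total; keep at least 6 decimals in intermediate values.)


Per-symbol terms -p_i * log2(p_i) with p_i = f_i/55:
  p = 5/55 = 0.090909: log2(p) = -3.459432, -p*log2(p) = 0.314494
  p = 4/55 = 0.072727: log2(p) = -3.781360, -p*log2(p) = 0.275008
  p = 12/55 = 0.218182: log2(p) = -2.196397, -p*log2(p) = 0.479214
  p = 9/55 = 0.163636: log2(p) = -2.611435, -p*log2(p) = 0.427326
  p = 19/55 = 0.345455: log2(p) = -1.533432, -p*log2(p) = 0.529731
  p = 6/55 = 0.109091: log2(p) = -3.196397, -p*log2(p) = 0.348698
H = 0.314494 + 0.275008 + 0.479214 + 0.427326 + 0.529731 + 0.348698 = 2.374471

H = 2.3745 bits/symbol


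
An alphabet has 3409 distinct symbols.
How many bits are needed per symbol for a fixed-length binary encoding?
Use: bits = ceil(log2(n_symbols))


log2(3409) = 11.7351
Bracket: 2^11 = 2048 < 3409 <= 2^12 = 4096
So ceil(log2(3409)) = 12

bits = ceil(log2(3409)) = ceil(11.7351) = 12 bits


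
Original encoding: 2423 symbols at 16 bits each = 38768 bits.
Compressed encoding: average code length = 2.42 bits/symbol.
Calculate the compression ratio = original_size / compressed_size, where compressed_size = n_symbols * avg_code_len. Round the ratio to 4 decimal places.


original_size = n_symbols * orig_bits = 2423 * 16 = 38768 bits
compressed_size = n_symbols * avg_code_len = 2423 * 2.42 = 5863.66 bits
ratio = original_size / compressed_size = 38768 / 5863.66 = 6.6116

Compression ratio = 6.6116


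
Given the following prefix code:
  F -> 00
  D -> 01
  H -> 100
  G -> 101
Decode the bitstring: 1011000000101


Decoding step by step:
Bits 101 -> G
Bits 100 -> H
Bits 00 -> F
Bits 00 -> F
Bits 101 -> G


Decoded message: GHFFG


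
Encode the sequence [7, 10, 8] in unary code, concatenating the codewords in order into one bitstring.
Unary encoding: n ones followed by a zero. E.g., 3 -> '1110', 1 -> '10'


Encode each number as n ones followed by a terminating 0:
  7 -> 11111110 (8 bits)
  10 -> 11111111110 (11 bits)
  8 -> 111111110 (9 bits)
Total length = 8 + 11 + 9 = 28 bits.

Unary([7, 10, 8]) = 1111111011111111110111111110 (28 bits)


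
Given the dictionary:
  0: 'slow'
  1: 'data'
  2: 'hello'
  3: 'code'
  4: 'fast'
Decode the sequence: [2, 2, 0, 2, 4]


Look up each index in the dictionary:
  2 -> 'hello'
  2 -> 'hello'
  0 -> 'slow'
  2 -> 'hello'
  4 -> 'fast'

Decoded: "hello hello slow hello fast"


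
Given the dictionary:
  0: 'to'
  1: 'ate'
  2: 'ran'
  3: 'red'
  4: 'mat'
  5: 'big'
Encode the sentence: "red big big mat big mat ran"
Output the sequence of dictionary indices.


Look up each word in the dictionary:
  'red' -> 3
  'big' -> 5
  'big' -> 5
  'mat' -> 4
  'big' -> 5
  'mat' -> 4
  'ran' -> 2

Encoded: [3, 5, 5, 4, 5, 4, 2]


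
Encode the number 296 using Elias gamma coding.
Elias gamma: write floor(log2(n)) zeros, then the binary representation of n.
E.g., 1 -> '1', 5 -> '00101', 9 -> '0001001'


num_bits = floor(log2(296)) + 1 = 9
leading_zeros = num_bits - 1 = 8
binary(296) = 100101000

Elias gamma(296) = '00000000' + '100101000' = 00000000100101000 (17 bits)


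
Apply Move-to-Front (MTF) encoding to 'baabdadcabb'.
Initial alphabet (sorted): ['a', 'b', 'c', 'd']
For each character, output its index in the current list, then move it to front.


MTF encoding:
'b': index 1 in ['a', 'b', 'c', 'd'] -> ['b', 'a', 'c', 'd']
'a': index 1 in ['b', 'a', 'c', 'd'] -> ['a', 'b', 'c', 'd']
'a': index 0 in ['a', 'b', 'c', 'd'] -> ['a', 'b', 'c', 'd']
'b': index 1 in ['a', 'b', 'c', 'd'] -> ['b', 'a', 'c', 'd']
'd': index 3 in ['b', 'a', 'c', 'd'] -> ['d', 'b', 'a', 'c']
'a': index 2 in ['d', 'b', 'a', 'c'] -> ['a', 'd', 'b', 'c']
'd': index 1 in ['a', 'd', 'b', 'c'] -> ['d', 'a', 'b', 'c']
'c': index 3 in ['d', 'a', 'b', 'c'] -> ['c', 'd', 'a', 'b']
'a': index 2 in ['c', 'd', 'a', 'b'] -> ['a', 'c', 'd', 'b']
'b': index 3 in ['a', 'c', 'd', 'b'] -> ['b', 'a', 'c', 'd']
'b': index 0 in ['b', 'a', 'c', 'd'] -> ['b', 'a', 'c', 'd']


Output: [1, 1, 0, 1, 3, 2, 1, 3, 2, 3, 0]


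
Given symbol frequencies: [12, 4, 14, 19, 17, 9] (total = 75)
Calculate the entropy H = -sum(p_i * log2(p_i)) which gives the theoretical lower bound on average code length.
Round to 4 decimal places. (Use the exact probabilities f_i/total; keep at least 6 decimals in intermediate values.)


Per-symbol terms -p_i * log2(p_i) with p_i = f_i/75:
  p = 12/75 = 0.160000: log2(p) = -2.643856, -p*log2(p) = 0.423017
  p = 4/75 = 0.053333: log2(p) = -4.228819, -p*log2(p) = 0.225537
  p = 14/75 = 0.186667: log2(p) = -2.421464, -p*log2(p) = 0.452007
  p = 19/75 = 0.253333: log2(p) = -1.980891, -p*log2(p) = 0.501826
  p = 17/75 = 0.226667: log2(p) = -2.141356, -p*log2(p) = 0.485374
  p = 9/75 = 0.120000: log2(p) = -3.058894, -p*log2(p) = 0.367067
H = 0.423017 + 0.225537 + 0.452007 + 0.501826 + 0.485374 + 0.367067 = 2.454828

H = 2.4548 bits/symbol


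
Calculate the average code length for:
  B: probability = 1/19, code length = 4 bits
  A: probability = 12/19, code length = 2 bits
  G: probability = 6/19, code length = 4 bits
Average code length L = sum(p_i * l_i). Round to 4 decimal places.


Weighted contributions p_i * l_i:
  B: (1/19) * 4 = 4/19
  A: (12/19) * 2 = 24/19
  G: (6/19) * 4 = 24/19
Sum = (4 + 24 + 24)/19 = 52/19

L = 52/19 = 2.7368 bits/symbol


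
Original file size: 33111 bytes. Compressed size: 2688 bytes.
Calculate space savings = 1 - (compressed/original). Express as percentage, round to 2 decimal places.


ratio = compressed/original = 2688/33111 = 0.081181
savings = 1 - ratio = 1 - 0.081181 = 0.918819
as a percentage: 0.918819 * 100 = 91.88%

Space savings = 1 - 2688/33111 = 91.88%


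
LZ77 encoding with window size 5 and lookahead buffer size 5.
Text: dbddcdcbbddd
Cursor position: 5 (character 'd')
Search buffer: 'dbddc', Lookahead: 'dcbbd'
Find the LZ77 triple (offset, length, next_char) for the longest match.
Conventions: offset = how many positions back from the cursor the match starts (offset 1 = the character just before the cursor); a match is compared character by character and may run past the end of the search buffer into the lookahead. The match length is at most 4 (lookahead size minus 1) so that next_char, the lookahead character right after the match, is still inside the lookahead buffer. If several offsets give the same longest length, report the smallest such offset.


Try each offset into the search buffer:
  offset=1 (pos 4, char 'c'): match length 0
  offset=2 (pos 3, char 'd'): match length 2
  offset=3 (pos 2, char 'd'): match length 1
  offset=4 (pos 1, char 'b'): match length 0
  offset=5 (pos 0, char 'd'): match length 1
Longest match has length 2 at offset 2.
next_char = character at position 5 + 2 = 7 -> 'b'

Best match: offset=2, length=2 (matching 'dc' starting at position 3)
LZ77 triple: (2, 2, 'b')


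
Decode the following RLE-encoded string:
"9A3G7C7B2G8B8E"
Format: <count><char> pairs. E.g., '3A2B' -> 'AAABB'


Expanding each <count><char> pair:
  9A -> 'AAAAAAAAA'
  3G -> 'GGG'
  7C -> 'CCCCCCC'
  7B -> 'BBBBBBB'
  2G -> 'GG'
  8B -> 'BBBBBBBB'
  8E -> 'EEEEEEEE'

Decoded = AAAAAAAAAGGGCCCCCCCBBBBBBBGGBBBBBBBBEEEEEEEE


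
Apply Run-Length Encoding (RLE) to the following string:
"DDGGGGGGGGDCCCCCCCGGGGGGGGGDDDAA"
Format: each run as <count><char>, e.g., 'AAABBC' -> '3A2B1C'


Scanning runs left to right:
  i=0: run of 'D' x 2 -> '2D'
  i=2: run of 'G' x 8 -> '8G'
  i=10: run of 'D' x 1 -> '1D'
  i=11: run of 'C' x 7 -> '7C'
  i=18: run of 'G' x 9 -> '9G'
  i=27: run of 'D' x 3 -> '3D'
  i=30: run of 'A' x 2 -> '2A'

RLE = 2D8G1D7C9G3D2A


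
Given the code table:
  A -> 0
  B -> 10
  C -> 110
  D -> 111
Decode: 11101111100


Decoding:
111 -> D
0 -> A
111 -> D
110 -> C
0 -> A


Result: DADCA


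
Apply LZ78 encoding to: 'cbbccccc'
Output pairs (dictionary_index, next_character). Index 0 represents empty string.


LZ78 encoding steps:
Dictionary: {0: ''}
Step 1: w='' (idx 0), next='c' -> output (0, 'c'), add 'c' as idx 1
Step 2: w='' (idx 0), next='b' -> output (0, 'b'), add 'b' as idx 2
Step 3: w='b' (idx 2), next='c' -> output (2, 'c'), add 'bc' as idx 3
Step 4: w='c' (idx 1), next='c' -> output (1, 'c'), add 'cc' as idx 4
Step 5: w='cc' (idx 4), end of input -> output (4, '')


Encoded: [(0, 'c'), (0, 'b'), (2, 'c'), (1, 'c'), (4, '')]


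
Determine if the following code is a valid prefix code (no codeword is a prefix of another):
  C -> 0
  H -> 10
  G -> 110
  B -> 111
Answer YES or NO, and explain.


Checking each pair (does one codeword prefix another?):
  C='0' vs H='10': no prefix
  C='0' vs G='110': no prefix
  C='0' vs B='111': no prefix
  H='10' vs C='0': no prefix
  H='10' vs G='110': no prefix
  H='10' vs B='111': no prefix
  G='110' vs C='0': no prefix
  G='110' vs H='10': no prefix
  G='110' vs B='111': no prefix
  B='111' vs C='0': no prefix
  B='111' vs H='10': no prefix
  B='111' vs G='110': no prefix
No violation found over all pairs.

YES -- this is a valid prefix code. No codeword is a prefix of any other codeword.


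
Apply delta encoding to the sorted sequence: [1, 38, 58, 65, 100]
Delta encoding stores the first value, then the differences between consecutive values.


First value: 1
Deltas:
  38 - 1 = 37
  58 - 38 = 20
  65 - 58 = 7
  100 - 65 = 35


Delta encoded: [1, 37, 20, 7, 35]


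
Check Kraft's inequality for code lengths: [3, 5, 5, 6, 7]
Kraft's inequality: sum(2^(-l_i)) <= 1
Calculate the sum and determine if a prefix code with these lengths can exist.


Sum = 2^(-3) + 2^(-5) + 2^(-5) + 2^(-6) + 2^(-7)
    = 0.125 + 0.03125 + 0.03125 + 0.015625 + 0.0078125
    = 27/128 = 0.2109375
Since 0.2109375 <= 1, Kraft's inequality IS satisfied.
A prefix code with these lengths CAN exist.

Kraft sum = 0.2109375. Satisfied.


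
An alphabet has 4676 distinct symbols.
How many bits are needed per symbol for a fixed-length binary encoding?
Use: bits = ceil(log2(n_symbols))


log2(4676) = 12.1911
Bracket: 2^12 = 4096 < 4676 <= 2^13 = 8192
So ceil(log2(4676)) = 13

bits = ceil(log2(4676)) = ceil(12.1911) = 13 bits


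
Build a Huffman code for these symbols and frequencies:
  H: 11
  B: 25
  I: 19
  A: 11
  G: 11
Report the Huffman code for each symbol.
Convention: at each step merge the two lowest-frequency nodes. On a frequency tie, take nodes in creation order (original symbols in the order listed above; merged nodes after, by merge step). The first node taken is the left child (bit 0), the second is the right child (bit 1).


Huffman tree construction:
Step 1: Merge H(11) + A(11) = 22
Step 2: Merge G(11) + I(19) = 30
Step 3: Merge (H+A)(22) + B(25) = 47
Step 4: Merge (G+I)(30) + ((H+A)+B)(47) = 77
Read each symbol's code off the tree from the root (left child = 0, right child = 1).

Codes:
  H: 100 (length 3)
  B: 11 (length 2)
  I: 01 (length 2)
  A: 101 (length 3)
  G: 00 (length 2)
Average code length: 176/77 = 2.2857 bits/symbol


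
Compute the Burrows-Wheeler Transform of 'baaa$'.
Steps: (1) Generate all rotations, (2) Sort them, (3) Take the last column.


Rotations (sorted):
  0: $baaa -> last char: a
  1: a$baa -> last char: a
  2: aa$ba -> last char: a
  3: aaa$b -> last char: b
  4: baaa$ -> last char: $


BWT = aaab$


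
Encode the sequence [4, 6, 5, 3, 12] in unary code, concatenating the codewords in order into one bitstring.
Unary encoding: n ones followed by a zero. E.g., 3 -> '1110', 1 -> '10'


Encode each number as n ones followed by a terminating 0:
  4 -> 11110 (5 bits)
  6 -> 1111110 (7 bits)
  5 -> 111110 (6 bits)
  3 -> 1110 (4 bits)
  12 -> 1111111111110 (13 bits)
Total length = 5 + 7 + 6 + 4 + 13 = 35 bits.

Unary([4, 6, 5, 3, 12]) = 11110111111011111011101111111111110 (35 bits)


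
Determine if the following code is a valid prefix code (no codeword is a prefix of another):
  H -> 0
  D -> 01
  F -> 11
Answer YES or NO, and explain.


Checking each pair (does one codeword prefix another?):
  H='0' vs D='01': prefix -- VIOLATION

NO -- this is NOT a valid prefix code. H (0) is a prefix of D (01).


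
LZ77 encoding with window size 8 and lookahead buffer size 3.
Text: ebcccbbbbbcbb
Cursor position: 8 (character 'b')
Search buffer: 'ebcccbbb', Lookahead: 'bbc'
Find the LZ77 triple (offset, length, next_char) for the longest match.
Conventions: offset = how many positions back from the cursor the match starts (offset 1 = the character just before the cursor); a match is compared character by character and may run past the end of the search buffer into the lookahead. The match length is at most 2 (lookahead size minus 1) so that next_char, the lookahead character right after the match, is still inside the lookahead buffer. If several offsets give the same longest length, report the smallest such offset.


Try each offset into the search buffer:
  offset=1 (pos 7, char 'b'): match length 2
  offset=2 (pos 6, char 'b'): match length 2
  offset=3 (pos 5, char 'b'): match length 2
  offset=4 (pos 4, char 'c'): match length 0
  offset=5 (pos 3, char 'c'): match length 0
  offset=6 (pos 2, char 'c'): match length 0
  offset=7 (pos 1, char 'b'): match length 1
  offset=8 (pos 0, char 'e'): match length 0
Longest match has length 2, found at offsets 1, 2, 3; take the smallest, offset 1.
next_char = character at position 8 + 2 = 10 -> 'c'

Best match: offset=1, length=2 (matching 'bb' starting at position 7)
LZ77 triple: (1, 2, 'c')


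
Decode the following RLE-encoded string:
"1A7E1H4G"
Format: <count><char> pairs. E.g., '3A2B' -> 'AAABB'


Expanding each <count><char> pair:
  1A -> 'A'
  7E -> 'EEEEEEE'
  1H -> 'H'
  4G -> 'GGGG'

Decoded = AEEEEEEEHGGGG


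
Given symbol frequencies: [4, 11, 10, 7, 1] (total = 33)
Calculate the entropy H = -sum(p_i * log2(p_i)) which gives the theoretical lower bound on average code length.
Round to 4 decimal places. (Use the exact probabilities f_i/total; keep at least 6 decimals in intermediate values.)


Per-symbol terms -p_i * log2(p_i) with p_i = f_i/33:
  p = 4/33 = 0.121212: log2(p) = -3.044394, -p*log2(p) = 0.369017
  p = 11/33 = 0.333333: log2(p) = -1.584963, -p*log2(p) = 0.528321
  p = 10/33 = 0.303030: log2(p) = -1.722466, -p*log2(p) = 0.521959
  p = 7/33 = 0.212121: log2(p) = -2.237039, -p*log2(p) = 0.474523
  p = 1/33 = 0.030303: log2(p) = -5.044394, -p*log2(p) = 0.152860
H = 0.369017 + 0.528321 + 0.521959 + 0.474523 + 0.152860 = 2.046680

H = 2.0467 bits/symbol


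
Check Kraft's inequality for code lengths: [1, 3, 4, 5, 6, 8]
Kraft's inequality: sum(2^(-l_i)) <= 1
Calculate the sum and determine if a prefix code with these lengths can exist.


Sum = 2^(-1) + 2^(-3) + 2^(-4) + 2^(-5) + 2^(-6) + 2^(-8)
    = 0.5 + 0.125 + 0.0625 + 0.03125 + 0.015625 + 0.00390625
    = 189/256 = 0.73828125
Since 0.73828125 <= 1, Kraft's inequality IS satisfied.
A prefix code with these lengths CAN exist.

Kraft sum = 0.73828125. Satisfied.


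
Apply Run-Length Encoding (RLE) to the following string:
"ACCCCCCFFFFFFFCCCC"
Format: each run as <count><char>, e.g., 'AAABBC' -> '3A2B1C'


Scanning runs left to right:
  i=0: run of 'A' x 1 -> '1A'
  i=1: run of 'C' x 6 -> '6C'
  i=7: run of 'F' x 7 -> '7F'
  i=14: run of 'C' x 4 -> '4C'

RLE = 1A6C7F4C


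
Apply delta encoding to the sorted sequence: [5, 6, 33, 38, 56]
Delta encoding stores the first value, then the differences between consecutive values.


First value: 5
Deltas:
  6 - 5 = 1
  33 - 6 = 27
  38 - 33 = 5
  56 - 38 = 18


Delta encoded: [5, 1, 27, 5, 18]


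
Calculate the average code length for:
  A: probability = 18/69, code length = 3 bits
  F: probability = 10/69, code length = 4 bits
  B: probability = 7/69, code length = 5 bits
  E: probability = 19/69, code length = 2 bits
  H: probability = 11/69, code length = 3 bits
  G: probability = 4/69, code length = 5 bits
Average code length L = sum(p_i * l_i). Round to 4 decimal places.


Weighted contributions p_i * l_i:
  A: (18/69) * 3 = 54/69
  F: (10/69) * 4 = 40/69
  B: (7/69) * 5 = 35/69
  E: (19/69) * 2 = 38/69
  H: (11/69) * 3 = 33/69
  G: (4/69) * 5 = 20/69
Sum = (54 + 40 + 35 + 38 + 33 + 20)/69 = 220/69

L = 220/69 = 3.1884 bits/symbol


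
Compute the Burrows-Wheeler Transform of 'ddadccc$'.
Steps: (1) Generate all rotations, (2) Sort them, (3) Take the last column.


Rotations (sorted):
  0: $ddadccc -> last char: c
  1: adccc$dd -> last char: d
  2: c$ddadcc -> last char: c
  3: cc$ddadc -> last char: c
  4: ccc$ddad -> last char: d
  5: dadccc$d -> last char: d
  6: dccc$dda -> last char: a
  7: ddadccc$ -> last char: $


BWT = cdccdda$


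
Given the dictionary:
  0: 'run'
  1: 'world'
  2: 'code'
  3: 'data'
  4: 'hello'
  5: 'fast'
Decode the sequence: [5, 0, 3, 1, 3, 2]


Look up each index in the dictionary:
  5 -> 'fast'
  0 -> 'run'
  3 -> 'data'
  1 -> 'world'
  3 -> 'data'
  2 -> 'code'

Decoded: "fast run data world data code"


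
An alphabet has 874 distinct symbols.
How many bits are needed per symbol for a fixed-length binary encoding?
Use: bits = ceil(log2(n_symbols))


log2(874) = 9.7715
Bracket: 2^9 = 512 < 874 <= 2^10 = 1024
So ceil(log2(874)) = 10

bits = ceil(log2(874)) = ceil(9.7715) = 10 bits


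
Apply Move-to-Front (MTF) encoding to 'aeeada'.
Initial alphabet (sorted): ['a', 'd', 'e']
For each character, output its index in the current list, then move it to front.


MTF encoding:
'a': index 0 in ['a', 'd', 'e'] -> ['a', 'd', 'e']
'e': index 2 in ['a', 'd', 'e'] -> ['e', 'a', 'd']
'e': index 0 in ['e', 'a', 'd'] -> ['e', 'a', 'd']
'a': index 1 in ['e', 'a', 'd'] -> ['a', 'e', 'd']
'd': index 2 in ['a', 'e', 'd'] -> ['d', 'a', 'e']
'a': index 1 in ['d', 'a', 'e'] -> ['a', 'd', 'e']


Output: [0, 2, 0, 1, 2, 1]


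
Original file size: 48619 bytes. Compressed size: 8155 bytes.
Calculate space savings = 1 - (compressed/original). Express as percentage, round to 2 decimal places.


ratio = compressed/original = 8155/48619 = 0.167733
savings = 1 - ratio = 1 - 0.167733 = 0.832267
as a percentage: 0.832267 * 100 = 83.23%

Space savings = 1 - 8155/48619 = 83.23%


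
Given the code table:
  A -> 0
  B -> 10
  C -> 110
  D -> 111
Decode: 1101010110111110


Decoding:
110 -> C
10 -> B
10 -> B
110 -> C
111 -> D
110 -> C


Result: CBBCDC


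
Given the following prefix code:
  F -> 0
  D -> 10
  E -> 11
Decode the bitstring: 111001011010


Decoding step by step:
Bits 11 -> E
Bits 10 -> D
Bits 0 -> F
Bits 10 -> D
Bits 11 -> E
Bits 0 -> F
Bits 10 -> D


Decoded message: EDFDEFD


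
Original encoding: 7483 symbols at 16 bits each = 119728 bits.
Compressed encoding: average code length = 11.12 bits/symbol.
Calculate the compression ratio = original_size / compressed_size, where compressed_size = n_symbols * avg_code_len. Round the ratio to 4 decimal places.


original_size = n_symbols * orig_bits = 7483 * 16 = 119728 bits
compressed_size = n_symbols * avg_code_len = 7483 * 11.12 = 83210.96 bits
ratio = original_size / compressed_size = 119728 / 83210.96 = 1.4388

Compression ratio = 1.4388


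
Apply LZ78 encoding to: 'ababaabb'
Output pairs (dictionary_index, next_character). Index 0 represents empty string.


LZ78 encoding steps:
Dictionary: {0: ''}
Step 1: w='' (idx 0), next='a' -> output (0, 'a'), add 'a' as idx 1
Step 2: w='' (idx 0), next='b' -> output (0, 'b'), add 'b' as idx 2
Step 3: w='a' (idx 1), next='b' -> output (1, 'b'), add 'ab' as idx 3
Step 4: w='a' (idx 1), next='a' -> output (1, 'a'), add 'aa' as idx 4
Step 5: w='b' (idx 2), next='b' -> output (2, 'b'), add 'bb' as idx 5


Encoded: [(0, 'a'), (0, 'b'), (1, 'b'), (1, 'a'), (2, 'b')]


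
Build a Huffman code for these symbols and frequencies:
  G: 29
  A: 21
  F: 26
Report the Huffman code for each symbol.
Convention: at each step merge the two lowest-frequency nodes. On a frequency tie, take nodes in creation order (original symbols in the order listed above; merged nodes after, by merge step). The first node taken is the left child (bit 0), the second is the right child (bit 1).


Huffman tree construction:
Step 1: Merge A(21) + F(26) = 47
Step 2: Merge G(29) + (A+F)(47) = 76
Read each symbol's code off the tree from the root (left child = 0, right child = 1).

Codes:
  G: 0 (length 1)
  A: 10 (length 2)
  F: 11 (length 2)
Average code length: 123/76 = 1.6184 bits/symbol


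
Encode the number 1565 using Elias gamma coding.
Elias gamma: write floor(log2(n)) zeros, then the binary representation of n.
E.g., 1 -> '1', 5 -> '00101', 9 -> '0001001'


num_bits = floor(log2(1565)) + 1 = 11
leading_zeros = num_bits - 1 = 10
binary(1565) = 11000011101

Elias gamma(1565) = '0000000000' + '11000011101' = 000000000011000011101 (21 bits)


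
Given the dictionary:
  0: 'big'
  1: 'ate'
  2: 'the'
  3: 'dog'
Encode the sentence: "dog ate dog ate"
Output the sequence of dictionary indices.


Look up each word in the dictionary:
  'dog' -> 3
  'ate' -> 1
  'dog' -> 3
  'ate' -> 1

Encoded: [3, 1, 3, 1]


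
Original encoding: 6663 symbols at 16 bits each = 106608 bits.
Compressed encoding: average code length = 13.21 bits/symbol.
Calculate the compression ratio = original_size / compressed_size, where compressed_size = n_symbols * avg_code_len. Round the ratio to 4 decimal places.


original_size = n_symbols * orig_bits = 6663 * 16 = 106608 bits
compressed_size = n_symbols * avg_code_len = 6663 * 13.21 = 88018.23 bits
ratio = original_size / compressed_size = 106608 / 88018.23 = 1.2112

Compression ratio = 1.2112


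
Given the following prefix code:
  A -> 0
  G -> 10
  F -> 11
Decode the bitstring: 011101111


Decoding step by step:
Bits 0 -> A
Bits 11 -> F
Bits 10 -> G
Bits 11 -> F
Bits 11 -> F


Decoded message: AFGFF


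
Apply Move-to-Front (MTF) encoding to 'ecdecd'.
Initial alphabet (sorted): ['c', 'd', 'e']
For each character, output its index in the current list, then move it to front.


MTF encoding:
'e': index 2 in ['c', 'd', 'e'] -> ['e', 'c', 'd']
'c': index 1 in ['e', 'c', 'd'] -> ['c', 'e', 'd']
'd': index 2 in ['c', 'e', 'd'] -> ['d', 'c', 'e']
'e': index 2 in ['d', 'c', 'e'] -> ['e', 'd', 'c']
'c': index 2 in ['e', 'd', 'c'] -> ['c', 'e', 'd']
'd': index 2 in ['c', 'e', 'd'] -> ['d', 'c', 'e']


Output: [2, 1, 2, 2, 2, 2]


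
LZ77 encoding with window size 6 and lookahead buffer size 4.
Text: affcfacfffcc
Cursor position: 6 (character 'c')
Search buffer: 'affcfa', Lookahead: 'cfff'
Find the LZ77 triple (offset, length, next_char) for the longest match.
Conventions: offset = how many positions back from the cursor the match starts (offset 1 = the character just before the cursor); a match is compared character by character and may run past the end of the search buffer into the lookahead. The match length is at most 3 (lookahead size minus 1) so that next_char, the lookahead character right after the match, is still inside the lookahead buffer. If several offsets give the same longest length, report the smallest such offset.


Try each offset into the search buffer:
  offset=1 (pos 5, char 'a'): match length 0
  offset=2 (pos 4, char 'f'): match length 0
  offset=3 (pos 3, char 'c'): match length 2
  offset=4 (pos 2, char 'f'): match length 0
  offset=5 (pos 1, char 'f'): match length 0
  offset=6 (pos 0, char 'a'): match length 0
Longest match has length 2 at offset 3.
next_char = character at position 6 + 2 = 8 -> 'f'

Best match: offset=3, length=2 (matching 'cf' starting at position 3)
LZ77 triple: (3, 2, 'f')
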